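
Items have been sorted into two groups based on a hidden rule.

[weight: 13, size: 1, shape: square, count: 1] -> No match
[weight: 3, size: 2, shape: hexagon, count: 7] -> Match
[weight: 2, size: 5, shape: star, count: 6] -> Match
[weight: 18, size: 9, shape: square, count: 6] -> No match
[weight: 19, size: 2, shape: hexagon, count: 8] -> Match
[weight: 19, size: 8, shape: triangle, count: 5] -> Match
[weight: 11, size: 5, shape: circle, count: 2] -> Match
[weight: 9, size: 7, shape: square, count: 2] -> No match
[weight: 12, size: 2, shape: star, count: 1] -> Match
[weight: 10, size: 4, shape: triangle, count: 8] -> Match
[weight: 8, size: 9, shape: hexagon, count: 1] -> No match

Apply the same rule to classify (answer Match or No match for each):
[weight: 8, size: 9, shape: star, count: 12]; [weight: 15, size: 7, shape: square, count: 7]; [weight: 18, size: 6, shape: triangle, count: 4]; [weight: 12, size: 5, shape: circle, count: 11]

No match, No match, Match, Match

The distinguishing property — shape is not square AND size ≤ 8 — holds for all the 'Match' cases and none of the 'No match' cases.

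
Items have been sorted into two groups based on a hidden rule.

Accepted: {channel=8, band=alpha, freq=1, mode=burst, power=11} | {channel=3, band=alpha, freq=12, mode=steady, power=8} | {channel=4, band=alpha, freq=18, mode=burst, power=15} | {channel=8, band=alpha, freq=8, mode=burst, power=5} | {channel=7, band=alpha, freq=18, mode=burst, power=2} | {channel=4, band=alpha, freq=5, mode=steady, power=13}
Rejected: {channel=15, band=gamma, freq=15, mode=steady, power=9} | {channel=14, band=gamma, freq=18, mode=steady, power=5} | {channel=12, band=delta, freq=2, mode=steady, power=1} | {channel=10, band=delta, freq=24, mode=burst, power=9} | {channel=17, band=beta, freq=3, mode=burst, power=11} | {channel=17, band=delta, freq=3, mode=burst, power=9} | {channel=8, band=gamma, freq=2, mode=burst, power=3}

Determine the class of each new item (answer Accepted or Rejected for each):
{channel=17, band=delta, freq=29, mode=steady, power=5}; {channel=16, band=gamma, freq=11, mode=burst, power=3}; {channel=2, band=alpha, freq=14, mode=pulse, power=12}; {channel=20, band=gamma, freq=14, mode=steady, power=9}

Rejected, Rejected, Accepted, Rejected

The distinguishing property — band is alpha — holds for all the 'Accepted' cases and none of the 'Rejected' cases.
{channel=17, band=delta, freq=29, mode=steady, power=5} → band is delta → Rejected. {channel=16, band=gamma, freq=11, mode=burst, power=3} → band is gamma → Rejected. {channel=2, band=alpha, freq=14, mode=pulse, power=12} → band is alpha → Accepted. {channel=20, band=gamma, freq=14, mode=steady, power=9} → band is gamma → Rejected.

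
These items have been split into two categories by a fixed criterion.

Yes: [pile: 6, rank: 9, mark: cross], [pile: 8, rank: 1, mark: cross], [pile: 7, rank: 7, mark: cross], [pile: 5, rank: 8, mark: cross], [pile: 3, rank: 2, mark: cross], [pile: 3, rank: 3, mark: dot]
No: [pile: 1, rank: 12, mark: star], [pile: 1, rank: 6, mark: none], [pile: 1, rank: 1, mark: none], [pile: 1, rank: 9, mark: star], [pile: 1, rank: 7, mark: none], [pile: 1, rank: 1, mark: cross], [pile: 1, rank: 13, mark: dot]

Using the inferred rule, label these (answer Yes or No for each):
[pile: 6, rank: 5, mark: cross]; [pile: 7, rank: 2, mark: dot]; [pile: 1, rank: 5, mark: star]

Yes, Yes, No

'Yes' ⟺ pile ≥ 3.
[pile: 6, rank: 5, mark: cross]: pile = 6, qualifies → Yes. [pile: 7, rank: 2, mark: dot]: pile = 7, qualifies → Yes. [pile: 1, rank: 5, mark: star]: pile = 1, doesn't match → No.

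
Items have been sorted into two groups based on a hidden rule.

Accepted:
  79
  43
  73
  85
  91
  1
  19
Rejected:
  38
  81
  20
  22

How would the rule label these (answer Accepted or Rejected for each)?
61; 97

Accepted, Accepted

The pattern is that an item is 'Accepted' exactly when: ≡ 1 (mod 6).
61 — 61 mod 6 = 1, hence Accepted. 97 — 97 mod 6 = 1, hence Accepted.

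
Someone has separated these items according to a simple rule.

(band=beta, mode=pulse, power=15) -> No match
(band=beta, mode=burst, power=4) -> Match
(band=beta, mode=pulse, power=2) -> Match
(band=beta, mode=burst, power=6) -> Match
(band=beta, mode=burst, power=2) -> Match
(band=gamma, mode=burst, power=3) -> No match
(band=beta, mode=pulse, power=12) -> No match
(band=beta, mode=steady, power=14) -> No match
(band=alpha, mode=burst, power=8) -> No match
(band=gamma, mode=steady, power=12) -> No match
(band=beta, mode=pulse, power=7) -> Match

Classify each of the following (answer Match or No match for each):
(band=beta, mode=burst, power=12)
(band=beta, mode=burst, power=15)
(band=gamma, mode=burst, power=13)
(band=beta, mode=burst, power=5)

No match, No match, No match, Match

The rule appears to be: band is beta AND power ≤ 7.
(band=beta, mode=burst, power=12) → band is beta, power = 12 → No match.
(band=beta, mode=burst, power=15) → band is beta, power = 15 → No match.
(band=gamma, mode=burst, power=13) → band is gamma, power = 13 → No match.
(band=beta, mode=burst, power=5) → band is beta, power = 5 → Match.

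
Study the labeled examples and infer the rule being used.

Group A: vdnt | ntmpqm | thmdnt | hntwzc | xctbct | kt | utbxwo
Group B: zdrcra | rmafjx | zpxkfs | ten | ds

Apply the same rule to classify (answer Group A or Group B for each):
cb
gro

One predicate separates the groups cleanly: even length AND contains 't'.
cb: length 2, no 't' — fails this test, so Group B.
gro: length 3, no 't' — fails this test, so Group B.

Group B, Group B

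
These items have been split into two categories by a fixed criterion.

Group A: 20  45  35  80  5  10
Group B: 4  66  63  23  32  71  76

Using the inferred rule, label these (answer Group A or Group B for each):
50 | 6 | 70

Group A, Group B, Group A

The common property of the 'Group A' items is: multiple of 5. No 'Group B' item has it.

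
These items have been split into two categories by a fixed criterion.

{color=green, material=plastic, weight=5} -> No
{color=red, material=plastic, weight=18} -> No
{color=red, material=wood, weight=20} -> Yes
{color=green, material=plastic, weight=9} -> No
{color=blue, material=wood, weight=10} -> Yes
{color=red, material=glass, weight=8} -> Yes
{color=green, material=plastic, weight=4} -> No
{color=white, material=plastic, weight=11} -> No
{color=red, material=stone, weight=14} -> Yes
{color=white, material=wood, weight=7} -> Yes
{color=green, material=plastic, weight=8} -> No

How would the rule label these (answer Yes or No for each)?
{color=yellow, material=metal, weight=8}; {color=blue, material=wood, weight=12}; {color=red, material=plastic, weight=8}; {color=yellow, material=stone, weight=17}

Yes, Yes, No, Yes

The simplest hypothesis consistent with all the labels is: material is not plastic.
{color=yellow, material=metal, weight=8}: material is metal, checks out → Yes. {color=blue, material=wood, weight=12}: material is wood, checks out → Yes. {color=red, material=plastic, weight=8}: material is plastic, doesn't qualify → No. {color=yellow, material=stone, weight=17}: material is stone, checks out → Yes.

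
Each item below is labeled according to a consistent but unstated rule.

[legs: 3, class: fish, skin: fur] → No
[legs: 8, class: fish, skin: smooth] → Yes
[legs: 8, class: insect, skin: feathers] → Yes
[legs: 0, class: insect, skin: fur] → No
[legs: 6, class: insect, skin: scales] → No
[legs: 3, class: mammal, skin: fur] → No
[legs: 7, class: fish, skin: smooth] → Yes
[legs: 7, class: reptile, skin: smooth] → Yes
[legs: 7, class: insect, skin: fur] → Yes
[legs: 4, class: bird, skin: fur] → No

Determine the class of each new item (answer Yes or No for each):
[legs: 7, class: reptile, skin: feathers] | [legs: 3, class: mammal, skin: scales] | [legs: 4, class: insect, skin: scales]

Yes, No, No

Every 'Yes' example satisfies: legs ≥ 7. None of the 'No' examples do.
[legs: 7, class: reptile, skin: feathers]: legs = 7 — qualifies, so Yes. [legs: 3, class: mammal, skin: scales]: legs = 3 — doesn't qualify, so No. [legs: 4, class: insect, skin: scales]: legs = 4 — doesn't qualify, so No.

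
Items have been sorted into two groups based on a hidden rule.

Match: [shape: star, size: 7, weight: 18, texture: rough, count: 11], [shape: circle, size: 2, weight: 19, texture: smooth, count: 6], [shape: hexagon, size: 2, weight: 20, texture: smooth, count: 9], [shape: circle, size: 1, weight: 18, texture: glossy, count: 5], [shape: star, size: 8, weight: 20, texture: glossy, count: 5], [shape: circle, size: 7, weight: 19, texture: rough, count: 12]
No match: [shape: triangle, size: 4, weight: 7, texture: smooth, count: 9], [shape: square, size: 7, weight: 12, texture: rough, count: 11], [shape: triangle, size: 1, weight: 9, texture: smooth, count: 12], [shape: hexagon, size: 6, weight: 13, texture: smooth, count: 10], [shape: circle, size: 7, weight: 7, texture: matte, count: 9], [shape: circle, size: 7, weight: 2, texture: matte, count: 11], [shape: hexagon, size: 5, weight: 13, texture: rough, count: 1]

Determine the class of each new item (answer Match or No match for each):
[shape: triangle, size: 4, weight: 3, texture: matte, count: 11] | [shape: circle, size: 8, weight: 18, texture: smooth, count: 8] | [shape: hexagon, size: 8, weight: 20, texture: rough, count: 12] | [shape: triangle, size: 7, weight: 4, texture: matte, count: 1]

No match, Match, Match, No match

Rule: weight ≥ 18. This holds for each 'Match' example and fails for each 'No match' one.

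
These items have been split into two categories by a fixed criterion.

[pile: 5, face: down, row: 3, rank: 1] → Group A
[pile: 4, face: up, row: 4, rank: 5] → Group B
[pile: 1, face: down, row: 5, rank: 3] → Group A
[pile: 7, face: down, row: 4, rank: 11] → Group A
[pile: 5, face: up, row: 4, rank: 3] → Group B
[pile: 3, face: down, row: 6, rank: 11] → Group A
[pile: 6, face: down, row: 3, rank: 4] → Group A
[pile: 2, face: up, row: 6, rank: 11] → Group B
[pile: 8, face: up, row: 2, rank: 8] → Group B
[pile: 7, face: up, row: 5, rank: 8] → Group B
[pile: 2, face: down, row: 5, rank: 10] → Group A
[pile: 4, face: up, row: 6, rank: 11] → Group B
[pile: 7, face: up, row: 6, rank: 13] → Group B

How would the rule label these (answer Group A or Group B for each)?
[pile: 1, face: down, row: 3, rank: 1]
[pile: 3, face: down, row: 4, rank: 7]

The rule appears to be: face is down.
[pile: 1, face: down, row: 3, rank: 1] → face is down → Group A. [pile: 3, face: down, row: 4, rank: 7] → face is down → Group A.

Group A, Group A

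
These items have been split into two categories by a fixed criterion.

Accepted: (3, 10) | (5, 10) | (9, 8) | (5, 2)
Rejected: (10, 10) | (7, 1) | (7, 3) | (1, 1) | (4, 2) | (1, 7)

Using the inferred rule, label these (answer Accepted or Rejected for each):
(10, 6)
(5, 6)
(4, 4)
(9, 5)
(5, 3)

Rejected, Accepted, Rejected, Rejected, Rejected

The simplest hypothesis consistent with all the labels is: sum is odd.
(10, 6) — 10+6 = 16, hence Rejected.
(5, 6) — 5+6 = 11, hence Accepted.
(4, 4) — 4+4 = 8, hence Rejected.
(9, 5) — 9+5 = 14, hence Rejected.
(5, 3) — 5+3 = 8, hence Rejected.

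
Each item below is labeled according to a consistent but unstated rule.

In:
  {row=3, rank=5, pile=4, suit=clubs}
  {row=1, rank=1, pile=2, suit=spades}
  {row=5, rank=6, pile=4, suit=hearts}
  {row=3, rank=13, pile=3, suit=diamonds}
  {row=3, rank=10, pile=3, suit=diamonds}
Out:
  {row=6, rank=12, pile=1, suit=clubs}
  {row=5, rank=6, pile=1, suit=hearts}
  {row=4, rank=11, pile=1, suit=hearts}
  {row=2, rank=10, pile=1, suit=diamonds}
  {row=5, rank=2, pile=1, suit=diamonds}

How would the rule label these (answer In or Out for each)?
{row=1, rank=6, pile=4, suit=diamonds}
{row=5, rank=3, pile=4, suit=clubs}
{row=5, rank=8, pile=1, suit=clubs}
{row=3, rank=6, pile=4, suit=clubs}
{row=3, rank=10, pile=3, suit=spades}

The pattern is that an item is 'In' exactly when: pile ≥ 2.
In: {row=1, rank=6, pile=4, suit=diamonds}, since pile = 4.
In: {row=5, rank=3, pile=4, suit=clubs}, since pile = 4.
Out: {row=5, rank=8, pile=1, suit=clubs}, since pile = 1.
In: {row=3, rank=6, pile=4, suit=clubs}, since pile = 4.
In: {row=3, rank=10, pile=3, suit=spades}, since pile = 3.

In, In, Out, In, In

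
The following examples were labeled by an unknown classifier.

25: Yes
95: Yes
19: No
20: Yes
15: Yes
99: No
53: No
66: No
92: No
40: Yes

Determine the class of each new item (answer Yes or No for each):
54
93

No, No

The simplest hypothesis consistent with all the labels is: multiple of 5.
54 — 54 = 5·10 + 4, hence No. 93 — 93 = 5·18 + 3, hence No.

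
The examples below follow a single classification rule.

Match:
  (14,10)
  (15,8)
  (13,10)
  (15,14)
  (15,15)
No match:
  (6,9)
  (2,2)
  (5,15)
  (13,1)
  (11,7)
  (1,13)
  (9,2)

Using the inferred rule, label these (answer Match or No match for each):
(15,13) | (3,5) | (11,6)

Rule: sum ≥ 23. This holds for each 'Match' example and fails for each 'No match' one.

Match, No match, No match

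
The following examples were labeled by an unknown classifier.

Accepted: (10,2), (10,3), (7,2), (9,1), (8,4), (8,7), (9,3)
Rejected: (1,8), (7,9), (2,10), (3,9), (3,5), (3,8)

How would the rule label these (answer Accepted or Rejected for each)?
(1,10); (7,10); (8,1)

The simplest hypothesis consistent with all the labels is: first > second.

Rejected, Rejected, Accepted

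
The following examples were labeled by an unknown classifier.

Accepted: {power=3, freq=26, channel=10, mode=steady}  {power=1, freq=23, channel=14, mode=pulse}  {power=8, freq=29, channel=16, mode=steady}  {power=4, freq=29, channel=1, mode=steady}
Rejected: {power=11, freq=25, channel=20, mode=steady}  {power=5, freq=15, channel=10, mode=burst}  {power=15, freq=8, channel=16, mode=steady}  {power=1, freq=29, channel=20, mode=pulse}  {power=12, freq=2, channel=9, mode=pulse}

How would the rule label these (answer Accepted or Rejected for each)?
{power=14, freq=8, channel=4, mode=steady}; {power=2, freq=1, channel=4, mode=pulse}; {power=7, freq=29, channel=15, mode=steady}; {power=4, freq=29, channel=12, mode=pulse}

The simplest hypothesis consistent with all the labels is: freq ≥ 23 AND channel ≤ 16.

Rejected, Rejected, Accepted, Accepted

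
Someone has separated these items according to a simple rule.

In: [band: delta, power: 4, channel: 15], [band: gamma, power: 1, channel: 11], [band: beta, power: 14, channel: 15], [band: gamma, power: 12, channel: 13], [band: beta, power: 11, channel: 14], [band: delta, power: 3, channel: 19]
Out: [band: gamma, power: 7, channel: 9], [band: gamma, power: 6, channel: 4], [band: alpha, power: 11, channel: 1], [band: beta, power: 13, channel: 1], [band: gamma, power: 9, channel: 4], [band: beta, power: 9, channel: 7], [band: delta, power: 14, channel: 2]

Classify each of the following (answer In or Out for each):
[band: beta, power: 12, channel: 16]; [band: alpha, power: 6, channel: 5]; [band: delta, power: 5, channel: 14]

In, Out, In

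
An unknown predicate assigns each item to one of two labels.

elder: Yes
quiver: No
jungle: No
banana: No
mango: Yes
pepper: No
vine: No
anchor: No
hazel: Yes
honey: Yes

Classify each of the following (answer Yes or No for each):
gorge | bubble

The common property of the 'Yes' items is: odd length. No 'No' item has it.
gorge → length 5 → Yes.
bubble → length 6 → No.

Yes, No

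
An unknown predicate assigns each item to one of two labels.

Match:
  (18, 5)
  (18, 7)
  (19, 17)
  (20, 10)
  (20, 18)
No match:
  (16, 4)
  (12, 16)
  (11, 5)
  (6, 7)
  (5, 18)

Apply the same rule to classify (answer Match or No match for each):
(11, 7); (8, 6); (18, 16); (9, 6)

The distinguishing property — first ≥ 17 — holds for all the 'Match' cases and none of the 'No match' cases.
(11, 7) → first 11 → No match. (8, 6) → first 8 → No match. (18, 16) → first 18 → Match. (9, 6) → first 9 → No match.

No match, No match, Match, No match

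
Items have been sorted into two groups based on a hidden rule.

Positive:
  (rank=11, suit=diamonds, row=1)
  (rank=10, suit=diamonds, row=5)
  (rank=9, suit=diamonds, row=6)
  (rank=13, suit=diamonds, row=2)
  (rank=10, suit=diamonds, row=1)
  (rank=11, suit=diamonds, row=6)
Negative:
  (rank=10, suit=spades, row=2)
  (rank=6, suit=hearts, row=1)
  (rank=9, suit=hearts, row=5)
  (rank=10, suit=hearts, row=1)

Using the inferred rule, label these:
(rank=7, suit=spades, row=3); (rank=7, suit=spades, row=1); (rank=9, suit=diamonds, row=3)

Checking candidate rules against both groups, what survives is: suit is diamonds.

Negative, Negative, Positive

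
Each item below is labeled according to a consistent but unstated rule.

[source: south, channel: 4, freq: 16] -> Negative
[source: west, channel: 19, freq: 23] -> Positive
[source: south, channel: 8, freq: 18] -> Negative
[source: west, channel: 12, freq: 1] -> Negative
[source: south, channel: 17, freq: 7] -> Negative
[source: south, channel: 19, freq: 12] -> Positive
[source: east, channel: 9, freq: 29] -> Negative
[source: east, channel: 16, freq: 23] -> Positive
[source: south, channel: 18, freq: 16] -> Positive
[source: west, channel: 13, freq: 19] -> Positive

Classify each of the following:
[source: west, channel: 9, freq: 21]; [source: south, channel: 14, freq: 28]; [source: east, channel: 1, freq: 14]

The common property of the 'Positive' items is: freq ≥ 12 AND channel ≥ 12. No 'Negative' item has it.
[source: west, channel: 9, freq: 21]: Negative (freq = 21, channel = 9). [source: south, channel: 14, freq: 28]: Positive (freq = 28, channel = 14). [source: east, channel: 1, freq: 14]: Negative (freq = 14, channel = 1).

Negative, Positive, Negative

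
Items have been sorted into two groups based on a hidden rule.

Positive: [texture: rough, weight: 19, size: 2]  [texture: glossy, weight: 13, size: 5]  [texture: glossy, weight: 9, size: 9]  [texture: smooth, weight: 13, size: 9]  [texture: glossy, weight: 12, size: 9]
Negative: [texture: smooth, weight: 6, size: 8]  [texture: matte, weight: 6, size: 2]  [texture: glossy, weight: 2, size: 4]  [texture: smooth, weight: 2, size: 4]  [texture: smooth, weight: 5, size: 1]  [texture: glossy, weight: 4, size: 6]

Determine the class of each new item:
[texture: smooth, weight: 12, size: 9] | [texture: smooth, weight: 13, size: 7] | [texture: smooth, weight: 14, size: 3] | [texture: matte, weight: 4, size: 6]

Positive, Positive, Positive, Negative

'Positive' ⟺ weight ≥ 9.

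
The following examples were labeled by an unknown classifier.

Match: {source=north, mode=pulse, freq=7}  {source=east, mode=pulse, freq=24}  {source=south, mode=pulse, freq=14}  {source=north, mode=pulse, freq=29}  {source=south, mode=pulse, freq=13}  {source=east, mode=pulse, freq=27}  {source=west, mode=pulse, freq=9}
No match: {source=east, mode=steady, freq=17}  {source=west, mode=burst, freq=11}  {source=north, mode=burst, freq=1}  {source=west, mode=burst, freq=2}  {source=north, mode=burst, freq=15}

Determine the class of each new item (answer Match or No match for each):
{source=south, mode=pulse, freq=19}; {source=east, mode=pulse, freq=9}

Match, Match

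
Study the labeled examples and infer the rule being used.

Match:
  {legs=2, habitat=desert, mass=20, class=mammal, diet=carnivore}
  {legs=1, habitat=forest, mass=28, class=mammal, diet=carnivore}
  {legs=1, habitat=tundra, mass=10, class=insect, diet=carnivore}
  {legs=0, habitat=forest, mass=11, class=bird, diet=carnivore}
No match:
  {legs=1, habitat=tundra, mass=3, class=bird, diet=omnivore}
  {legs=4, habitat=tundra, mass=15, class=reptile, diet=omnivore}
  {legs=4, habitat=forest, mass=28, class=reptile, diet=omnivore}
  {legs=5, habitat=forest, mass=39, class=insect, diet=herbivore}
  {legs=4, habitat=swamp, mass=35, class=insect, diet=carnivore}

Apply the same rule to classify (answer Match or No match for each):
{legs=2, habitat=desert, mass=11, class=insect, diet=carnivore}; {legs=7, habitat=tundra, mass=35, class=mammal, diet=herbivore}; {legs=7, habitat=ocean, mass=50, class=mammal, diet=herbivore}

Match, No match, No match

The distinguishing property — diet is carnivore AND legs ≤ 2 — holds for all the 'Match' cases and none of the 'No match' cases.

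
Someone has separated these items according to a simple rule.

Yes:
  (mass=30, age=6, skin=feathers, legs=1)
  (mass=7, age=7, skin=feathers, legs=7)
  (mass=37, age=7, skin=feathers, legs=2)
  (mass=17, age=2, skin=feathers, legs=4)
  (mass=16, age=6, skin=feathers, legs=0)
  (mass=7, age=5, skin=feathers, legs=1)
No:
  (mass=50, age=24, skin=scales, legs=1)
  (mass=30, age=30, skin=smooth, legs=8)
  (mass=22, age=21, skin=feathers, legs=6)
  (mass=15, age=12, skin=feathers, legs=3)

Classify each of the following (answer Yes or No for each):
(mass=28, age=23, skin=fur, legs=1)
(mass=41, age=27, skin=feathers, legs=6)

The distinguishing property — age ≤ 7 — holds for all the 'Yes' cases and none of the 'No' cases.

No, No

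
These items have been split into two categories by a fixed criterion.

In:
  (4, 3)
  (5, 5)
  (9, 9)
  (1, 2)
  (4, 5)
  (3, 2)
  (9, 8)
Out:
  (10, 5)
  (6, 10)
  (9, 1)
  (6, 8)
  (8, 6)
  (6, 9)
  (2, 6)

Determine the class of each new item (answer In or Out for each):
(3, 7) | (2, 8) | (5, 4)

Every 'In' example satisfies: |first − second| ≤ 1. None of the 'Out' examples do.

Out, Out, In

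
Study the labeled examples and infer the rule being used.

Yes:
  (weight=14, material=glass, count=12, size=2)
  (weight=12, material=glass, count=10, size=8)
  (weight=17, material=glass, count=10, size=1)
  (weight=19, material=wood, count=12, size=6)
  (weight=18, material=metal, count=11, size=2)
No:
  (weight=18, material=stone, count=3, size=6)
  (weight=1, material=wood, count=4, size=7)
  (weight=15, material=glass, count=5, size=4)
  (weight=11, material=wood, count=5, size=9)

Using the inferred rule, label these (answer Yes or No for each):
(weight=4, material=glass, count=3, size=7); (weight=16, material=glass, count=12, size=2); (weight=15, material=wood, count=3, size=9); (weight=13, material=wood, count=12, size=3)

All 'Yes' examples share one property — count ≥ 10 — and every 'No' example lacks it.
(weight=4, material=glass, count=3, size=7) — count = 3, hence No. (weight=16, material=glass, count=12, size=2) — count = 12, hence Yes. (weight=15, material=wood, count=3, size=9) — count = 3, hence No. (weight=13, material=wood, count=12, size=3) — count = 12, hence Yes.

No, Yes, No, Yes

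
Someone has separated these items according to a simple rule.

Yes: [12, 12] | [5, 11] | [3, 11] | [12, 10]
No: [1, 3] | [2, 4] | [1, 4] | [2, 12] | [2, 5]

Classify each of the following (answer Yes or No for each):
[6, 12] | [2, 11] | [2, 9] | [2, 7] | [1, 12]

Yes, No, No, No, No

The distinguishing property — first ≥ 3 — holds for all the 'Yes' cases and none of the 'No' cases.
Yes: [6, 12], since first 6. No: [2, 11], since first 2. No: [2, 9], since first 2. No: [2, 7], since first 2. No: [1, 12], since first 1.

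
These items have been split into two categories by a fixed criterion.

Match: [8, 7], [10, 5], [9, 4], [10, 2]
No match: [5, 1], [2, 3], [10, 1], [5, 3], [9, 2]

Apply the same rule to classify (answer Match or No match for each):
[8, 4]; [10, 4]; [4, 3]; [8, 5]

Rule: sum ≥ 12. This holds for each 'Match' example and fails for each 'No match' one.
[8, 4]: Match (8+4 = 12).
[10, 4]: Match (10+4 = 14).
[4, 3]: No match (4+3 = 7).
[8, 5]: Match (8+5 = 13).

Match, Match, No match, Match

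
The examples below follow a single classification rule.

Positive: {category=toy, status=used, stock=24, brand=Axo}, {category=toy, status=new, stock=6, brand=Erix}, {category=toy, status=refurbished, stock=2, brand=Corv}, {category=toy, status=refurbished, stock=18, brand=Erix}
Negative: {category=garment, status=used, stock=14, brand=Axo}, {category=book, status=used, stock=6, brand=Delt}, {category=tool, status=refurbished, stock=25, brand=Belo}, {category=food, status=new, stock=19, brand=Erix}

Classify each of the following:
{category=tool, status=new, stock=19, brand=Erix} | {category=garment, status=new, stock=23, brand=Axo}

Negative, Negative

Every 'Positive' example satisfies: category is toy. None of the 'Negative' examples do.
{category=tool, status=new, stock=19, brand=Erix} — category is tool, hence Negative.
{category=garment, status=new, stock=23, brand=Axo} — category is garment, hence Negative.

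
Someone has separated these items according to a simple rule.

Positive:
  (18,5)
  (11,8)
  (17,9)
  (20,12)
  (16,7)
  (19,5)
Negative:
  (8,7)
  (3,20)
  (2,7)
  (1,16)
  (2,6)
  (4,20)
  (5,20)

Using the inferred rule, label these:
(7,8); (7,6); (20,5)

A rule that fits every label: first ≥ 9 — true of each 'Positive' example, false of each 'Negative' one.
Negative: (7,8), since first 7.
Negative: (7,6), since first 7.
Positive: (20,5), since first 20.

Negative, Negative, Positive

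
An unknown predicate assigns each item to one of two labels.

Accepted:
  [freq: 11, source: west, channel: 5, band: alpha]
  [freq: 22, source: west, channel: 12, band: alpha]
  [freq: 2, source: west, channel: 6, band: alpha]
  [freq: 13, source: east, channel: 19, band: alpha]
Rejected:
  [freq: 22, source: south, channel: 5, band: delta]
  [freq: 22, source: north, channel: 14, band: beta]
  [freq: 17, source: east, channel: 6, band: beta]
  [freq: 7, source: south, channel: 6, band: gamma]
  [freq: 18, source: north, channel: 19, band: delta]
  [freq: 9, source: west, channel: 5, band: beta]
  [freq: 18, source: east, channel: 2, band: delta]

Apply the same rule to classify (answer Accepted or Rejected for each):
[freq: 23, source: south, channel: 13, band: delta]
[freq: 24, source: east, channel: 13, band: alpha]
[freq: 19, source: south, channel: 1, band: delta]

Rejected, Accepted, Rejected

Every 'Accepted' example satisfies: band is alpha. None of the 'Rejected' examples do.
[freq: 23, source: south, channel: 13, band: delta]: band is delta, does not satisfy this → Rejected.
[freq: 24, source: east, channel: 13, band: alpha]: band is alpha, passes → Accepted.
[freq: 19, source: south, channel: 1, band: delta]: band is delta, does not satisfy this → Rejected.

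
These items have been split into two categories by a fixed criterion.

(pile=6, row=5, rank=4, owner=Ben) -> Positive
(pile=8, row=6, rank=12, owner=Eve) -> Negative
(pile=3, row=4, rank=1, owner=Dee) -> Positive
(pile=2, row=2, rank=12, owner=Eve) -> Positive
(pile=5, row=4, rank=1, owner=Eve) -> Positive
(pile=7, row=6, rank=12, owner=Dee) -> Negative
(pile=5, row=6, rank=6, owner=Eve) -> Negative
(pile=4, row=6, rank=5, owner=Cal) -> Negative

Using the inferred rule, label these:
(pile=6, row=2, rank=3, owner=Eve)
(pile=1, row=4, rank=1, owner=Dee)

Positive, Positive

All 'Positive' examples share one property — row ≤ 5 — and every 'Negative' example lacks it.
(pile=6, row=2, rank=3, owner=Eve) — row = 2, hence Positive.
(pile=1, row=4, rank=1, owner=Dee) — row = 4, hence Positive.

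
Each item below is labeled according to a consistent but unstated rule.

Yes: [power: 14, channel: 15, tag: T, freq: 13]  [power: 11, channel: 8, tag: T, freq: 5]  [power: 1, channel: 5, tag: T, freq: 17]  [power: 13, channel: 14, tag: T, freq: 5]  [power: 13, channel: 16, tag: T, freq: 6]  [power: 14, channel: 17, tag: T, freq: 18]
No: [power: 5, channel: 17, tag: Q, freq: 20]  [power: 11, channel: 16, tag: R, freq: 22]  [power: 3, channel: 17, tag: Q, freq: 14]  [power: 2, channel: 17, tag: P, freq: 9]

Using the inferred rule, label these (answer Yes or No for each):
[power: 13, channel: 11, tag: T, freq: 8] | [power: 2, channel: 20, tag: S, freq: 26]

'Yes' ⟺ tag is T.
[power: 13, channel: 11, tag: T, freq: 8] → tag is T → Yes.
[power: 2, channel: 20, tag: S, freq: 26] → tag is S → No.

Yes, No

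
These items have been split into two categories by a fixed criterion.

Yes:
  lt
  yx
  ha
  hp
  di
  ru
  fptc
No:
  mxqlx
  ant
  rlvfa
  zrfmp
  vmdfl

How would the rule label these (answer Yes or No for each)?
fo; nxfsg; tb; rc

Yes, No, Yes, Yes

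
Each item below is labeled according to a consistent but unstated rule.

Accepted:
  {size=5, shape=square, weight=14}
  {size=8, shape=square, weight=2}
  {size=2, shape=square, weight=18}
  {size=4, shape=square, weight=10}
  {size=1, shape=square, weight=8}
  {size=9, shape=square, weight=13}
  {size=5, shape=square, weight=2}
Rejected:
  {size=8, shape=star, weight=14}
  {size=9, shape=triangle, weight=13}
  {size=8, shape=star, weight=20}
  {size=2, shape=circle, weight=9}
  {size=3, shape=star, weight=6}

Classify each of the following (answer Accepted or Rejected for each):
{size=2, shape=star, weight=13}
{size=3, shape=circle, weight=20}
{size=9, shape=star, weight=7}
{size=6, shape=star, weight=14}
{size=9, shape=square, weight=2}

Rejected, Rejected, Rejected, Rejected, Accepted

Comparing the two groups points to one rule — shape is square.
{size=2, shape=star, weight=13}: shape is star — doesn't match, so Rejected. {size=3, shape=circle, weight=20}: shape is circle — doesn't match, so Rejected. {size=9, shape=star, weight=7}: shape is star — doesn't match, so Rejected. {size=6, shape=star, weight=14}: shape is star — doesn't match, so Rejected. {size=9, shape=square, weight=2}: shape is square — fits, so Accepted.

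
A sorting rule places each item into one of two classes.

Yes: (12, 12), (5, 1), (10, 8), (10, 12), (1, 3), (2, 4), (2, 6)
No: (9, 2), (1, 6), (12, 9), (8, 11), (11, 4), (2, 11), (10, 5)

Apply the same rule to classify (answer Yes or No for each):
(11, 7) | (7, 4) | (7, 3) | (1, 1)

Yes, No, Yes, Yes

Every 'Yes' example satisfies: sum is even. None of the 'No' examples do.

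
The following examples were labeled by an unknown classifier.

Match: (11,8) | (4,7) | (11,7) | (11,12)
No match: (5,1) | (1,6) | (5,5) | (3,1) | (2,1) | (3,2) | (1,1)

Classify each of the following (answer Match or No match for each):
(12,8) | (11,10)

'Match' ⟺ sum ≥ 11.
(12,8): Match (12+8 = 20).
(11,10): Match (11+10 = 21).

Match, Match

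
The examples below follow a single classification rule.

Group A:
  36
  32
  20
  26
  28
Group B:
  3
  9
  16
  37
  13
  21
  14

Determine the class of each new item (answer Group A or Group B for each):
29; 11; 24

Group B, Group B, Group A

The simplest hypothesis consistent with all the labels is: even AND at least 20.
Group B: 29, since 29 is odd, 29 ≥ 20. Group B: 11, since 11 is odd, 11 < 20. Group A: 24, since 24 is even, 24 ≥ 20.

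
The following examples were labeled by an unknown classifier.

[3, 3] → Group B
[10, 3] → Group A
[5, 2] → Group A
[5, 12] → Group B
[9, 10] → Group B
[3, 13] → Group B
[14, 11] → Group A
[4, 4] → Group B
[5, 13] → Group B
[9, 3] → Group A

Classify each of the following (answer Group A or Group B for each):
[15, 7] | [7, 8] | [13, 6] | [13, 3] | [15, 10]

Group A, Group B, Group A, Group A, Group A

Every 'Group A' example satisfies: first > second. None of the 'Group B' examples do.
[15, 7]: 15 > 7 — meets the rule, so Group A. [7, 8]: 7 < 8 — doesn't qualify, so Group B. [13, 6]: 13 > 6 — meets the rule, so Group A. [13, 3]: 13 > 3 — meets the rule, so Group A. [15, 10]: 15 > 10 — meets the rule, so Group A.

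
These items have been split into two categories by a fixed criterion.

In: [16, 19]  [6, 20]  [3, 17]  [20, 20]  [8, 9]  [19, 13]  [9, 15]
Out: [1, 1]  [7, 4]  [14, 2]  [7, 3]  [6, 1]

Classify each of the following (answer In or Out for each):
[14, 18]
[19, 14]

In, In

A rule that fits every label: sum ≥ 17 — true of each 'In' example, false of each 'Out' one.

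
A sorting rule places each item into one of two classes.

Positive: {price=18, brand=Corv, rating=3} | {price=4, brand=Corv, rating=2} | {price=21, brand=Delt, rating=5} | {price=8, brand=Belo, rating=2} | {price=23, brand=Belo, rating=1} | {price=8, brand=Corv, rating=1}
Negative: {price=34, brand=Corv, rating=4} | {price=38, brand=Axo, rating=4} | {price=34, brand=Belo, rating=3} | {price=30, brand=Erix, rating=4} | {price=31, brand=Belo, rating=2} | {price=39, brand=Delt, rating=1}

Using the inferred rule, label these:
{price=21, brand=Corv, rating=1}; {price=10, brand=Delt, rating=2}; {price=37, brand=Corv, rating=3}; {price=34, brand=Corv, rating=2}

Positive, Positive, Negative, Negative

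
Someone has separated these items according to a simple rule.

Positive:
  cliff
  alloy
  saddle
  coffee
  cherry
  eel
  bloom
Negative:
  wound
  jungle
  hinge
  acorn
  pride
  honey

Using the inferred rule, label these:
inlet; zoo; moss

The classifier is using: has a double letter.
inlet: Negative (no doubled letter). zoo: Positive ('oo' doubled). moss: Positive ('ss' doubled).

Negative, Positive, Positive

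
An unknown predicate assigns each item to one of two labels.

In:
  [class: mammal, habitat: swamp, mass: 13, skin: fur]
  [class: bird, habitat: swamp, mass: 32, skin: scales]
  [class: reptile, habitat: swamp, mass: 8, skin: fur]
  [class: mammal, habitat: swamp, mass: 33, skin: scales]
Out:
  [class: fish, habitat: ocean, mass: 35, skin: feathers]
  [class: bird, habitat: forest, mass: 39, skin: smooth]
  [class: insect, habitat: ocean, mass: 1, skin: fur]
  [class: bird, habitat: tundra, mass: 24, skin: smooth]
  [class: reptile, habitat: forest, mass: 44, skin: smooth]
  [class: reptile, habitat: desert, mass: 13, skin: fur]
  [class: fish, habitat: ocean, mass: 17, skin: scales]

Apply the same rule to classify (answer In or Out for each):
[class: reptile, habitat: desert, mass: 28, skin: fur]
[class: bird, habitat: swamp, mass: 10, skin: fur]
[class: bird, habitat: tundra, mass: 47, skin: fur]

Rule: habitat is swamp. This holds for each 'In' example and fails for each 'Out' one.
[class: reptile, habitat: desert, mass: 28, skin: fur]: habitat is desert, does not fit → Out. [class: bird, habitat: swamp, mass: 10, skin: fur]: habitat is swamp, has this property → In. [class: bird, habitat: tundra, mass: 47, skin: fur]: habitat is tundra, does not fit → Out.

Out, In, Out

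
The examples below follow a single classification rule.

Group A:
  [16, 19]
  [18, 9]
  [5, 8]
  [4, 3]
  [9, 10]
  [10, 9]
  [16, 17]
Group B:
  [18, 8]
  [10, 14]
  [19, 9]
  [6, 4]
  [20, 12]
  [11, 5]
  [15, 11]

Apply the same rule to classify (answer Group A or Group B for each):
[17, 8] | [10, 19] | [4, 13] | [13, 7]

Rule: sum is odd. This holds for each 'Group A' example and fails for each 'Group B' one.
[17, 8] → 17+8 = 25 → Group A.
[10, 19] → 10+19 = 29 → Group A.
[4, 13] → 4+13 = 17 → Group A.
[13, 7] → 13+7 = 20 → Group B.

Group A, Group A, Group A, Group B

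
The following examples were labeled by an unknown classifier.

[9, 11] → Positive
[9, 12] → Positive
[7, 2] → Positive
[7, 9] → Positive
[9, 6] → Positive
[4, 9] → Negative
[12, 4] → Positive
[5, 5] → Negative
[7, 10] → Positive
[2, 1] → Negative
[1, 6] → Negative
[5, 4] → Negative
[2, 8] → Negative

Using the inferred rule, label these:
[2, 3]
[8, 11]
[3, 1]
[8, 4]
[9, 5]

The distinguishing property — first ≥ 6 — holds for all the 'Positive' cases and none of the 'Negative' cases.
[2, 3] — first 2, hence Negative. [8, 11] — first 8, hence Positive. [3, 1] — first 3, hence Negative. [8, 4] — first 8, hence Positive. [9, 5] — first 9, hence Positive.

Negative, Positive, Negative, Positive, Positive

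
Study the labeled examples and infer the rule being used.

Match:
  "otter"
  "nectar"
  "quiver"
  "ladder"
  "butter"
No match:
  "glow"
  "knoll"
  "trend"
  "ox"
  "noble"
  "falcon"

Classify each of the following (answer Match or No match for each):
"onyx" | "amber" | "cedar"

The simplest hypothesis consistent with all the labels is: ends with 'r'.
"onyx": No match (ends with 'x'). "amber": Match (ends with 'r'). "cedar": Match (ends with 'r').

No match, Match, Match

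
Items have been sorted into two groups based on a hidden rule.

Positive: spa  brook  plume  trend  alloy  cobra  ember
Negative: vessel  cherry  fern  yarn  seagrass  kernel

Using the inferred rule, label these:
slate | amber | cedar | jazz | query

Positive, Positive, Positive, Negative, Positive

Comparing the two groups points to one rule — odd length.
slate: length 5 — fits, so Positive. amber: length 5 — fits, so Positive. cedar: length 5 — fits, so Positive. jazz: length 4 — does not pass, so Negative. query: length 5 — fits, so Positive.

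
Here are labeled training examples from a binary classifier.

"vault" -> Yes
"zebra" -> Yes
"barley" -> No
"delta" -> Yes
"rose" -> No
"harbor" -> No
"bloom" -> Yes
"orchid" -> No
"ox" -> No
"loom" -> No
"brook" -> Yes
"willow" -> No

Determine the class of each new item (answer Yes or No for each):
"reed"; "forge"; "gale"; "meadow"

The rule appears to be: odd length.

No, Yes, No, No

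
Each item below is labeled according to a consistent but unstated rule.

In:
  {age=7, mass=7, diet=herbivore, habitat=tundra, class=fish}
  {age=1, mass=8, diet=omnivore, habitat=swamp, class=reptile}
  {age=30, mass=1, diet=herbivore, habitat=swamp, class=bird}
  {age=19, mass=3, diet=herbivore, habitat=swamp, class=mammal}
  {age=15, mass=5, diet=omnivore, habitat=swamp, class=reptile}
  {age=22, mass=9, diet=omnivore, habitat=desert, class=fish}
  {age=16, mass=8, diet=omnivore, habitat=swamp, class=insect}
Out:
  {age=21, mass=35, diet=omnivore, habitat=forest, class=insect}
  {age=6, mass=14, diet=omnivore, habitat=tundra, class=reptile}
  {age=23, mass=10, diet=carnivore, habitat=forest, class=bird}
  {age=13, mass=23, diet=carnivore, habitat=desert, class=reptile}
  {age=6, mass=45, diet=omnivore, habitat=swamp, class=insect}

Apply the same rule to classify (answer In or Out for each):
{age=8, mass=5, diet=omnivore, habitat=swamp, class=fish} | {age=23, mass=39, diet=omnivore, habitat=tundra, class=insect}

In, Out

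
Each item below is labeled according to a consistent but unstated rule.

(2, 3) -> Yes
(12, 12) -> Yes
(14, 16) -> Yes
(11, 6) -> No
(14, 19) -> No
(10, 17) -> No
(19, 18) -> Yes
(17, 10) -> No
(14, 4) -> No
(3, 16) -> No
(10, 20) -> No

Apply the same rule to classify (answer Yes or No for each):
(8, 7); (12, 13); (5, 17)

Yes, Yes, No

The common property of the 'Yes' items is: |first − second| ≤ 2. No 'No' item has it.
(8, 7): Yes (|8−7| = 1). (12, 13): Yes (|12−13| = 1). (5, 17): No (|5−17| = 12).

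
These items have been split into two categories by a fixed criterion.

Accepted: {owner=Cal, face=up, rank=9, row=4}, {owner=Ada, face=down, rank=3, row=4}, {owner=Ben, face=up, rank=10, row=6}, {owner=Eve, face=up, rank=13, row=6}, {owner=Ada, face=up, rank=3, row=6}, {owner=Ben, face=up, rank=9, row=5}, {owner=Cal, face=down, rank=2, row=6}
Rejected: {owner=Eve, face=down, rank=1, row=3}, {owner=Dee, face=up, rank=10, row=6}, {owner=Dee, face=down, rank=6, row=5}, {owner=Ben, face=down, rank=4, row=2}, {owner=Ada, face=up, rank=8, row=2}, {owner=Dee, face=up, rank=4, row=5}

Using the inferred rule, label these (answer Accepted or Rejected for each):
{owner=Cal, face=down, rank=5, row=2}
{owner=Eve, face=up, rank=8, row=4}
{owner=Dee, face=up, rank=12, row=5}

All 'Accepted' examples share one property — owner is not Dee AND row ≥ 4 — and every 'Rejected' example lacks it.
Rejected: {owner=Cal, face=down, rank=5, row=2}, since owner is Cal, row = 2.
Accepted: {owner=Eve, face=up, rank=8, row=4}, since owner is Eve, row = 4.
Rejected: {owner=Dee, face=up, rank=12, row=5}, since owner is Dee, row = 5.

Rejected, Accepted, Rejected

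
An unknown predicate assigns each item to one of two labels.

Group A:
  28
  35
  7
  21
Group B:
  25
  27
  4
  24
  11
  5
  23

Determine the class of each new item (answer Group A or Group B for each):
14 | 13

Rule: multiple of 7. This holds for each 'Group A' example and fails for each 'Group B' one.

Group A, Group B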